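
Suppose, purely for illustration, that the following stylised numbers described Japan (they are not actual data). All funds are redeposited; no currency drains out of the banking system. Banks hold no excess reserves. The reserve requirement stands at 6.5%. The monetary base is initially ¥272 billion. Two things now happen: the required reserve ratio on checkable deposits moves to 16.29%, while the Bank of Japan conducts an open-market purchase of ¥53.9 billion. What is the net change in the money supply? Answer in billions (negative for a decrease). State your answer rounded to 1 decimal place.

Before: m₁ = 1 / (0.065) ≈ 15.38462, MB₁ = 272, so M₁ = 15.38462 × 272 ≈ 4184.6166 billion.
After: m₂ = 1 / (0.1629) ≈ 6.13874, MB₂ = 272 + 53.9 = 325.9, so M₂ = 6.13874 × 325.9 ≈ 2000.6154 billion.
ΔM = M₂ − M₁ = 2000.6154 − 4184.6166 = -2184.0012 billion.

-2184.0 billion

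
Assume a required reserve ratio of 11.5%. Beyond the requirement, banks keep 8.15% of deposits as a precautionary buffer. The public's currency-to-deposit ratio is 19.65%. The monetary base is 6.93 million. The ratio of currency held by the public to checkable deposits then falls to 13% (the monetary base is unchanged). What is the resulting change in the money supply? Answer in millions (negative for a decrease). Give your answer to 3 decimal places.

2.886 million

Initially m₁ = (1 + 0.1965) / (0.115 + 0.0815 + 0.1965) ≈ 3.04453, so M₁ = 3.04453 × 6.93 ≈ 21.0986 million.
After the change m₂ = (1 + 0.13) / (0.115 + 0.0815 + 0.13) ≈ 3.46095, so M₂ = 3.46095 × 6.93 ≈ 23.9844 million.
ΔM = M₂ − M₁ = 23.9844 − 21.0986 = 2.8858 million.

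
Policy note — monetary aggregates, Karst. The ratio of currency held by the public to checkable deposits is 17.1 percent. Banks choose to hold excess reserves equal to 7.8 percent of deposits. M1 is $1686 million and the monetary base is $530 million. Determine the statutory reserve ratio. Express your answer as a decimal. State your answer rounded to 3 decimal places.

0.119

Using m = M/MB = 1686/530 ≈ 3.181132. Since m = (1 + c)/(c + rr + e), the denominator satisfies c + rr + e = (1 + c)/m = (1 + 0.171) / 3.181132 ≈ 0.368108.
With c = 0.171 and e = 0.078, the statutory reserve ratio is 0.368108 − 0.171 − 0.078 = 0.119108.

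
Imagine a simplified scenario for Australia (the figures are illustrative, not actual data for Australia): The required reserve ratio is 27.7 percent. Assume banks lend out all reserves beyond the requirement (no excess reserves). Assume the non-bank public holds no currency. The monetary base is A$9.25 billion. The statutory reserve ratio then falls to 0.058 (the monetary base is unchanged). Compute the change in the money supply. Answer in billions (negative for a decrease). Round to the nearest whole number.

Initially m₁ = 1 / (0.277) ≈ 3.6101, so M₁ = 3.6101 × 9.25 ≈ 33.3934 billion.
After the change m₂ = 1 / (0.058) ≈ 17.2414, so M₂ = 17.2414 × 9.25 ≈ 159.4829 billion.
ΔM = M₂ − M₁ = 159.4829 − 33.3934 = 126.0895 billion.

A$126 billion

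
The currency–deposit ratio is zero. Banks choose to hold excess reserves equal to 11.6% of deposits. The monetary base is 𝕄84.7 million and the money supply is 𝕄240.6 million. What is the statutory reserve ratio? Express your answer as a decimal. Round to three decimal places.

Using m = M/MB = 240.6/84.7 ≈ 2.840614. Since m = (1 + c)/(c + rr + e), the denominator satisfies c + rr + e = (1 + c)/m = (1 + 0) / 2.840614 ≈ 0.352037.
With c = 0 and e = 0.116, the statutory reserve ratio is 0.352037 − 0 − 0.116 = 0.236037.

0.236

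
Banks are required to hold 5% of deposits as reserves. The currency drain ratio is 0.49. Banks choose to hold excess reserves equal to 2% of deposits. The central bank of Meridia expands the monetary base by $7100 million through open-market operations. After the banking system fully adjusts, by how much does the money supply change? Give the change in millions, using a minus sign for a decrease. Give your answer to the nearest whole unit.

$18891 million

The money multiplier is m = (1 + c) / (rr + e + c) = (1 + 0.49) / (0.05 + 0.02 + 0.49) ≈ 2.66071.
The purchase adds 7100 million of base, so ΔM = m × ΔMB = 2.66071 × (+7100) = 18891.041 million.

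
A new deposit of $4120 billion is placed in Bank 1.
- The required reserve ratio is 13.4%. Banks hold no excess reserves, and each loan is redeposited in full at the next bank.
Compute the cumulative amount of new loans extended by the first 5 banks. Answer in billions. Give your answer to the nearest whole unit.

Bank i lends (1 − rr)^i of the original deposit: Bank 1 lends 4120·0.8660 = 3567.9200, Bank 2 lends 4120·0.8660² ≈ 3089.8187, and so on.
Summing a geometric series: total = 4120·[0.8660·(1 − 0.8660^5) / (1 − 0.8660)] ≈ 13657.4693 billion.

$13657 billion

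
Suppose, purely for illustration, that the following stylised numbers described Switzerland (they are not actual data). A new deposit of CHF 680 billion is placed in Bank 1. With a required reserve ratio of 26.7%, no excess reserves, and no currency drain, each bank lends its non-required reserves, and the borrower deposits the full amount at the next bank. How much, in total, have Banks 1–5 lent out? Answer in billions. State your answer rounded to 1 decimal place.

Bank i lends (1 − rr)^i of the original deposit: Bank 1 lends 680·0.7330 = 498.4400, Bank 2 lends 680·0.7330² ≈ 365.3565, and so on.
Summing a geometric series: total = 680·[0.7330·(1 − 0.7330^5) / (1 − 0.7330)] ≈ 1471.7943 billion.

CHF 1471.8 billion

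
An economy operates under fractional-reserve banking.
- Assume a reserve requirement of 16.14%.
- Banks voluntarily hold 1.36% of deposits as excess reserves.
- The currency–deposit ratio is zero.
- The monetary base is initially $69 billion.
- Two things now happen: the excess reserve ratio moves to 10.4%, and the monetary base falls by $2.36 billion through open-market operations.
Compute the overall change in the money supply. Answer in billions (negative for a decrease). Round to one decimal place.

Before: m₁ = 1 / (0.1614 + 0.0136) ≈ 5.7143, MB₁ = 69, so M₁ = 5.7143 × 69 = 394.2867 billion.
After: m₂ = 1 / (0.1614 + 0.104) ≈ 3.7679, MB₂ = 69 − 2.36 = 66.64, so M₂ = 3.7679 × 66.64 ≈ 251.0929 billion.
ΔM = M₂ − M₁ = 251.0929 − 394.2867 = -143.1938 billion.

-143.2 billion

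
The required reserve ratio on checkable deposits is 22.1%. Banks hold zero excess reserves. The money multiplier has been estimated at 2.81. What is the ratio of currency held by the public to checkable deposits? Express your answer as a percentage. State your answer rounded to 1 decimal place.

Using m = 2.81. From m = (1 + c)/(c + rr + e), rearranging gives 1 + c = m·(c + rr + e), so c·(1 − m) = m·(rr + e) − 1.
Hence c = [m·(rr + e) − 1]/(1 − m) = [2.81 × (0.221 + 0) − 1] / (1 − 2.81) ≈ 0.209387.

20.9%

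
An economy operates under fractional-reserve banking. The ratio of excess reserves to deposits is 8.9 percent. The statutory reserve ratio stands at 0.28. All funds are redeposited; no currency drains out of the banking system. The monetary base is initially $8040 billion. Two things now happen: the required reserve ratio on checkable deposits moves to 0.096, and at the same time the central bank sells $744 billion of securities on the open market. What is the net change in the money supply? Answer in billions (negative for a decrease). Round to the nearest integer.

Before: m₁ = 1 / (0.28 + 0.089) ≈ 2.71003, MB₁ = 8040, so M₁ = 2.71003 × 8040 = 21788.6412 billion.
After: m₂ = 1 / (0.096 + 0.089) ≈ 5.40541, MB₂ = 8040 − 744 = 7296, so M₂ = 5.40541 × 7296 ≈ 39437.8714 billion.
ΔM = M₂ − M₁ = 39437.8714 − 21788.6412 = 17649.2302 billion.

$17649 billion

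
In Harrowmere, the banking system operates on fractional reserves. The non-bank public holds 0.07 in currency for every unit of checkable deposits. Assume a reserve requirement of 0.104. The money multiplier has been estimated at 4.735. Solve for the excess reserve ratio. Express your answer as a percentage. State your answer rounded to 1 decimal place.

5.2%

Using m = 4.735. Since m = (1 + c)/(c + rr + e), the denominator satisfies c + rr + e = (1 + c)/m = (1 + 0.07) / 4.735 ≈ 0.225977.
With c = 0.07 and rr = 0.104, the excess reserve ratio is 0.225977 − 0.07 − 0.104 = 0.051977.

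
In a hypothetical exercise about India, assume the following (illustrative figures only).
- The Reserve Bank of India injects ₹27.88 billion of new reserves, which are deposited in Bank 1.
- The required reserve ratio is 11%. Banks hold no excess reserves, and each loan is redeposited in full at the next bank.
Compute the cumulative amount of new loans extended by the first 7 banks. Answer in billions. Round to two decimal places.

₹125.80 billion

Bank i lends (1 − rr)^i of the original deposit: Bank 1 lends 27.88·0.8900 = 24.8132, Bank 2 lends 27.88·0.8900² ≈ 22.0837, and so on.
Summing a geometric series: total = 27.88·[0.8900·(1 − 0.8900^7) / (1 − 0.8900)] ≈ 125.7999 billion.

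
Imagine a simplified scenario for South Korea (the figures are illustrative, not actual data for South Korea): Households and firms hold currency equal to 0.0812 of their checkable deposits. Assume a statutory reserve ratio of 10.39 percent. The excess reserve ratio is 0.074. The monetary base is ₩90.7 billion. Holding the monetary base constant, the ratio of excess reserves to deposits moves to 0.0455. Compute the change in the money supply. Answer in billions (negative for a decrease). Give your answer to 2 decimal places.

₩46.78 billion

Initially m₁ = (1 + 0.0812) / (0.1039 + 0.074 + 0.0812) ≈ 4.17291, so M₁ = 4.17291 × 90.7 ≈ 378.4829 billion.
After the change m₂ = (1 + 0.0812) / (0.1039 + 0.0455 + 0.0812) ≈ 4.68864, so M₂ = 4.68864 × 90.7 ≈ 425.2596 billion.
ΔM = M₂ − M₁ = 425.2596 − 378.4829 = 46.7767 billion.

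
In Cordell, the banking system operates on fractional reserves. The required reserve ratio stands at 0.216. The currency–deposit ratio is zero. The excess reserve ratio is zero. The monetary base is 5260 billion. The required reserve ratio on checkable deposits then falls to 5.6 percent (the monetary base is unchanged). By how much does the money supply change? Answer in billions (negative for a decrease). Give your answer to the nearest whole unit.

69577 billion

Initially m₁ = 1 / (0.216) ≈ 4.62963, so M₁ = 4.62963 × 5260 = 24351.8538 billion.
After the change m₂ = 1 / (0.056) ≈ 17.85714, so M₂ = 17.85714 × 5260 = 93928.5564 billion.
ΔM = M₂ − M₁ = 93928.5564 − 24351.8538 = 69576.7026 billion.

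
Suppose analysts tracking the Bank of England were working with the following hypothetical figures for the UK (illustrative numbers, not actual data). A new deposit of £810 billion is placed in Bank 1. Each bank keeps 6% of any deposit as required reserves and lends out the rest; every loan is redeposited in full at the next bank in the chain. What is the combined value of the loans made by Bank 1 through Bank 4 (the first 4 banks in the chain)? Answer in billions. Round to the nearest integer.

£2782 billion

Bank i lends (1 − rr)^i of the original deposit: Bank 1 lends 810·0.9400 = 761.4000, Bank 2 lends 810·0.9400² = 715.7160, and so on.
Summing a geometric series: total = 810·[0.9400·(1 − 0.9400^4) / (1 − 0.9400)] ≈ 2782.2957 billion.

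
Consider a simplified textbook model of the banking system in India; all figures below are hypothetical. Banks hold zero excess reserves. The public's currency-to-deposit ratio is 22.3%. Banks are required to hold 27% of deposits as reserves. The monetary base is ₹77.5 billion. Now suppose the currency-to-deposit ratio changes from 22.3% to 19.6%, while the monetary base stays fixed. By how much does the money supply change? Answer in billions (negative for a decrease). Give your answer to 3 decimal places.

Initially m₁ = (1 + 0.223) / (0.27 + 0.223) ≈ 2.480730, so M₁ = 2.480730 × 77.5 ≈ 192.2566 billion.
After the change m₂ = (1 + 0.196) / (0.27 + 0.196) ≈ 2.566524, so M₂ = 2.566524 × 77.5 ≈ 198.9056 billion.
ΔM = M₂ − M₁ = 198.9056 − 192.2566 = 6.649 billion.

₹6.649 billion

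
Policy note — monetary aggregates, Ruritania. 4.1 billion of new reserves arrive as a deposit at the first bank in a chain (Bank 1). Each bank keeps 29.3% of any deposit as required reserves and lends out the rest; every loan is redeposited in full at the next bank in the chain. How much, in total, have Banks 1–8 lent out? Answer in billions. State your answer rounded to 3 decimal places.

Bank i lends (1 − rr)^i of the original deposit: Bank 1 lends 4.1·0.7070 = 2.8987, Bank 2 lends 4.1·0.7070² ≈ 2.0494, and so on.
Summing a geometric series: total = 4.1·[0.7070·(1 − 0.7070^8) / (1 − 0.7070)] ≈ 9.2756 billion.

9.276 billion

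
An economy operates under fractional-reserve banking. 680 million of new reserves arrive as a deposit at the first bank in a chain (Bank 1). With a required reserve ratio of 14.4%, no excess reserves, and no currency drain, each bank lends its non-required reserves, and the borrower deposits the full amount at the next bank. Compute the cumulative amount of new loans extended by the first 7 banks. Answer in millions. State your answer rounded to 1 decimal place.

2681.0 million

Bank i lends (1 − rr)^i of the original deposit: Bank 1 lends 680·0.8560 = 582.0800, Bank 2 lends 680·0.8560² ≈ 498.2605, and so on.
Summing a geometric series: total = 680·[0.8560·(1 − 0.8560^7) / (1 − 0.8560)] ≈ 2680.9765 million.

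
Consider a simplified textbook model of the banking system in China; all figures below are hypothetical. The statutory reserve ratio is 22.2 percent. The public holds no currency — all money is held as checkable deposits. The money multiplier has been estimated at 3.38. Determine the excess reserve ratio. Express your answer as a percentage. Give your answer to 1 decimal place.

Using m = 3.38. Since m = (1 + c)/(c + rr + e), the denominator satisfies c + rr + e = (1 + c)/m = (1 + 0) / 3.38 ≈ 0.295858.
With c = 0 and rr = 0.222, the excess reserve ratio is 0.295858 − 0 − 0.222 = 0.073858.

7.4%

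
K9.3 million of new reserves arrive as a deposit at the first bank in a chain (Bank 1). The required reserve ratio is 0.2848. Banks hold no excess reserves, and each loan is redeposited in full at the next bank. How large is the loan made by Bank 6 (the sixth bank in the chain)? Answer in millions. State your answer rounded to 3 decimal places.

K1.245 million

Each bank lends a fraction (1 − rr) = 0.7152 of the deposit it receives, so Bank 6 receives 9.3·0.7152^5 and lends 9.3·0.7152^6 ≈ 1.2447 million.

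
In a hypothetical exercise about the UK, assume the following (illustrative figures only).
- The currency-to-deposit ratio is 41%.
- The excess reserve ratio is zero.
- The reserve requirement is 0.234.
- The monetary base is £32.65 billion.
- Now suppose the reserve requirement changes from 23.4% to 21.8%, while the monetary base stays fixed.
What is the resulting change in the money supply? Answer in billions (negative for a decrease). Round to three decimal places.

£1.821 billion

Initially m₁ = (1 + 0.41) / (0.234 + 0.41) ≈ 2.189441, so M₁ = 2.189441 × 32.65 ≈ 71.4852 billion.
After the change m₂ = (1 + 0.41) / (0.218 + 0.41) ≈ 2.245223, so M₂ = 2.245223 × 32.65 ≈ 73.3065 billion.
ΔM = M₂ − M₁ = 73.3065 − 71.4852 = 1.8213 billion.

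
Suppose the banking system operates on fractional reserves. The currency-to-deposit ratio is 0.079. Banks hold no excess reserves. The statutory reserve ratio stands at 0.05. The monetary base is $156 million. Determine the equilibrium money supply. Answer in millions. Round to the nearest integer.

$1305 million

The money multiplier is m = (1 + c) / (rr + c) = (1 + 0.079) / (0.05 + 0.079) ≈ 8.3643.
So M = m × MB = 8.3643 × 156 = 1304.8308 million.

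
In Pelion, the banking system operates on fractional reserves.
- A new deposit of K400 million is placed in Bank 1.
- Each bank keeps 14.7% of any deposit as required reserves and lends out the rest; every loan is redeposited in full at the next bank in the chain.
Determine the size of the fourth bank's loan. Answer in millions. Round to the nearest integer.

K212 million

Each bank lends a fraction (1 − rr) = 0.8530 of the deposit it receives, so Bank 4 receives 400·0.8530^3 and lends 400·0.8530^4 ≈ 211.7659 million.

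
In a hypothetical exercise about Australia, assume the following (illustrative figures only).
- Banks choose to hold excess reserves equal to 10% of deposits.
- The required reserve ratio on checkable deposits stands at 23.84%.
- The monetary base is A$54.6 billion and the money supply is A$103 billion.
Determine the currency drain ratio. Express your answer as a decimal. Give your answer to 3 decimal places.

0.408

Using m = M/MB = 103/54.6 ≈ 1.886447. From m = (1 + c)/(c + rr + e), rearranging gives 1 + c = m·(c + rr + e), so c·(1 − m) = m·(rr + e) − 1.
Hence c = [m·(rr + e) − 1]/(1 − m) = [1.886447 × (0.2384 + 0.1) − 1] / (1 − 1.886447) ≈ 0.407950.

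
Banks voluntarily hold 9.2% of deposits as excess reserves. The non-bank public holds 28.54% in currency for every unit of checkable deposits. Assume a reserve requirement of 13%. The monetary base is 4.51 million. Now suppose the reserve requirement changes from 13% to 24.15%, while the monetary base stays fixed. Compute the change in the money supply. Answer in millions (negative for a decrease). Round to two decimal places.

Initially m₁ = (1 + 0.2854) / (0.13 + 0.092 + 0.2854) ≈ 2.5333, so M₁ = 2.5333 × 4.51 ≈ 11.4252 million.
After the change m₂ = (1 + 0.2854) / (0.2415 + 0.092 + 0.2854) ≈ 2.0769, so M₂ = 2.0769 × 4.51 ≈ 9.3668 million.
ΔM = M₂ − M₁ = 9.3668 − 11.4252 = -2.0584 million.

-2.06 million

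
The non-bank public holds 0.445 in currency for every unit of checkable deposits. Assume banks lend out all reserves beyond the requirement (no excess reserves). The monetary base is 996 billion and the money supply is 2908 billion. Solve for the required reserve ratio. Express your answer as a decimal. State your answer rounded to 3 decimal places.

0.050

Using m = M/MB = 2908/996 ≈ 2.919679. Since m = (1 + c)/(c + rr + e), the denominator satisfies c + rr + e = (1 + c)/m = (1 + 0.445) / 2.919679 ≈ 0.494917.
With c = 0.445 and e = 0, the required reserve ratio is 0.494917 − 0.445 − 0 = 0.049917.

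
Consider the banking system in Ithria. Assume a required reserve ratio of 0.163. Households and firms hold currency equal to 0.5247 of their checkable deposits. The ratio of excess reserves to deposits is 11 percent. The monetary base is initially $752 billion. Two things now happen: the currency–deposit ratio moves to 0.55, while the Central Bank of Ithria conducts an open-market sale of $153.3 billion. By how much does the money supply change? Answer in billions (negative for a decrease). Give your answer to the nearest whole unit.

-310 billion

Before: m₁ = (1 + 0.5247) / (0.163 + 0.11 + 0.5247) ≈ 1.9114, MB₁ = 752, so M₁ = 1.9114 × 752 = 1437.3728 billion.
After: m₂ = (1 + 0.55) / (0.163 + 0.11 + 0.55) ≈ 1.8834, MB₂ = 752 − 153.3 = 598.7, so M₂ = 1.8834 × 598.7 ≈ 1127.5916 billion.
ΔM = M₂ − M₁ = 1127.5916 − 1437.3728 = -309.7812 billion.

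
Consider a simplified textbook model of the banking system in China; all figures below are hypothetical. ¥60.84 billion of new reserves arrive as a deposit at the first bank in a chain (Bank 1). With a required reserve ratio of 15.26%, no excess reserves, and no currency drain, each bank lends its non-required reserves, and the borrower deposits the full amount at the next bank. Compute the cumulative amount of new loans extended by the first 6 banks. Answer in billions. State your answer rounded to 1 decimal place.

¥212.8 billion

Bank i lends (1 − rr)^i of the original deposit: Bank 1 lends 60.84·0.8474 ≈ 51.5558, Bank 2 lends 60.84·0.8474² ≈ 43.6884, and so on.
Summing a geometric series: total = 60.84·[0.8474·(1 − 0.8474^6) / (1 − 0.8474)] ≈ 212.7504 billion.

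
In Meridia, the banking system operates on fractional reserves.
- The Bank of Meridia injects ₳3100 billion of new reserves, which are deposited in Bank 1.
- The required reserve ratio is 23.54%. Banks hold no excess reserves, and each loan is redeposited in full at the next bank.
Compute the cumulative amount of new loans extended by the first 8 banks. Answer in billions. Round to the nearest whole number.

Bank i lends (1 − rr)^i of the original deposit: Bank 1 lends 3100·0.7646 = 2370.2600, Bank 2 lends 3100·0.7646² ≈ 1812.3008, and so on.
Summing a geometric series: total = 3100·[0.7646·(1 − 0.7646^8) / (1 − 0.7646)] ≈ 8892.9208 billion.

₳8893 billion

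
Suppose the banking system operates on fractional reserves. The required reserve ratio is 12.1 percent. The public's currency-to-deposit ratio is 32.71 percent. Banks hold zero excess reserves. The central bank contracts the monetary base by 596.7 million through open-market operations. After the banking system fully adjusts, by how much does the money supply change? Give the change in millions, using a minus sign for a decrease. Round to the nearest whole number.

-1767 million

The money multiplier is m = (1 + c) / (rr + c) = (1 + 0.3271) / (0.121 + 0.3271) ≈ 2.9616.
The sale removes 596.7 million of base, so ΔM = m × ΔMB = 2.9616 × (−596.7) ≈ -1767.1867 million.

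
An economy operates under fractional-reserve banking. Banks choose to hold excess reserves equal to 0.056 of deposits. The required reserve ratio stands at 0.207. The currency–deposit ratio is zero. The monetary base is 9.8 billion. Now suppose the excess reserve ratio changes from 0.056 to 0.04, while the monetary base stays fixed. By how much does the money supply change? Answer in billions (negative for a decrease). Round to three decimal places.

Initially m₁ = 1 / (0.207 + 0.056) ≈ 3.80228, so M₁ = 3.80228 × 9.8 ≈ 37.2623 billion.
After the change m₂ = 1 / (0.207 + 0.04) ≈ 4.04858, so M₂ = 4.04858 × 9.8 ≈ 39.6761 billion.
ΔM = M₂ − M₁ = 39.6761 − 37.2623 = 2.4138 billion.

2.414 billion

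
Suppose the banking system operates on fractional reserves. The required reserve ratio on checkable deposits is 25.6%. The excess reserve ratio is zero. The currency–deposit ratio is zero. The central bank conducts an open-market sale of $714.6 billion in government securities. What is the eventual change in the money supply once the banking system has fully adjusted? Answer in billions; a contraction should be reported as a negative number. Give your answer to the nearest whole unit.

The simple money multiplier is m = 1/rr = 1/0.256 ≈ 3.9062.
An open-market sale reduces the monetary base by 714.6 billion, so ΔM = m × ΔMB = 3.9062 × (−714.6) ≈ -2791.3705 billion.

-2791 billion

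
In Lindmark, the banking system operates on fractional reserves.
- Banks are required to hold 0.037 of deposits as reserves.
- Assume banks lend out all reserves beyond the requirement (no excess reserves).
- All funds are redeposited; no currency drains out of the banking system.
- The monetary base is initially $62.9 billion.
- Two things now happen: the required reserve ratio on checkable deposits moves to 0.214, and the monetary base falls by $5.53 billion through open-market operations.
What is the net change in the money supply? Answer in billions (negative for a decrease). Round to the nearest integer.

Before: m₁ = 1 / (0.037) ≈ 27.0270, MB₁ = 62.9, so M₁ = 27.0270 × 62.9 = 1699.9983 billion.
After: m₂ = 1 / (0.214) ≈ 4.6729, MB₂ = 62.9 − 5.53 = 57.37, so M₂ = 4.6729 × 57.37 ≈ 268.0843 billion.
ΔM = M₂ − M₁ = 268.0843 − 1699.9983 = -1431.914 billion.

-1432 billion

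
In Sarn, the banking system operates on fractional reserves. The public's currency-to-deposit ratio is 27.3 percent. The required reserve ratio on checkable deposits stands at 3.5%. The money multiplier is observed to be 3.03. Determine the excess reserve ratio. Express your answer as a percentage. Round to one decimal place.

Using m = 3.03. Since m = (1 + c)/(c + rr + e), the denominator satisfies c + rr + e = (1 + c)/m = (1 + 0.273) / 3.03 ≈ 0.420132.
With c = 0.273 and rr = 0.035, the excess reserve ratio is 0.420132 − 0.273 − 0.035 = 0.112132.

11.2%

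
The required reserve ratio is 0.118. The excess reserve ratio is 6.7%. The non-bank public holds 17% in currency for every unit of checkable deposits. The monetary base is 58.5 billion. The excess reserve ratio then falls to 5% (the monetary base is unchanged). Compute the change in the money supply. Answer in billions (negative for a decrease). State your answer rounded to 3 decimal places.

Initially m₁ = (1 + 0.17) / (0.118 + 0.067 + 0.17) ≈ 3.295775, so M₁ = 3.295775 × 58.5 ≈ 192.8028 billion.
After the change m₂ = (1 + 0.17) / (0.118 + 0.05 + 0.17) ≈ 3.461538, so M₂ = 3.461538 × 58.5 ≈ 202.5 billion.
ΔM = M₂ − M₁ = 202.5 − 192.8028 = 9.6972 billion.

9.697 billion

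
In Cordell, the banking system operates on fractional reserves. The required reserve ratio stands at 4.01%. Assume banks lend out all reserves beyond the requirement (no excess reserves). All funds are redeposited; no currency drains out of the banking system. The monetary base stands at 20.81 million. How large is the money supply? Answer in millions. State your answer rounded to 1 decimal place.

With no currency drain or excess reserves, the money multiplier is m = 1/rr = 1/0.0401 ≈ 24.9377.
Money supply M = m × MB = 24.9377 × 20.81 ≈ 518.9535 million.

519.0 million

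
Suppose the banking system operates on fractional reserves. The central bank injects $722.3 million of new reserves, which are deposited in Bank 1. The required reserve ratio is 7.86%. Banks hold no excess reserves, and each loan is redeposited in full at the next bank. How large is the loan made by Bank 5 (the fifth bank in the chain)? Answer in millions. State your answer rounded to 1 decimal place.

$479.7 million

Each bank lends a fraction (1 − rr) = 0.9214 of the deposit it receives, so Bank 5 receives 722.3·0.9214^4 and lends 722.3·0.9214^5 ≈ 479.6878 million.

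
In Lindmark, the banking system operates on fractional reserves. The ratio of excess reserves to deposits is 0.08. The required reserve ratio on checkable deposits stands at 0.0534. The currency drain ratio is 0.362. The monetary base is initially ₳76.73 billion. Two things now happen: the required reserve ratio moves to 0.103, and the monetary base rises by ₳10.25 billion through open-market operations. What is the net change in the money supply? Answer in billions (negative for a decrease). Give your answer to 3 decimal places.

₳6.417 billion

Before: m₁ = (1 + 0.362) / (0.0534 + 0.08 + 0.362) ≈ 2.749294, MB₁ = 76.73, so M₁ = 2.749294 × 76.73 ≈ 210.9533 billion.
After: m₂ = (1 + 0.362) / (0.103 + 0.08 + 0.362) ≈ 2.499083, MB₂ = 76.73 + 10.25 = 86.98, so M₂ = 2.499083 × 86.98 ≈ 217.3702 billion.
ΔM = M₂ − M₁ = 217.3702 − 210.9533 = 6.4169 billion.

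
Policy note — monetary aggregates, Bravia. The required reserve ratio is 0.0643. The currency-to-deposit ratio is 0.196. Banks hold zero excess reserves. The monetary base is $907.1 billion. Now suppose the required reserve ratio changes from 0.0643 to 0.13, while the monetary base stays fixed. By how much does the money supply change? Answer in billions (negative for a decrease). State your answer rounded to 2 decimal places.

-839.96 billion

Initially m₁ = (1 + 0.196) / (0.0643 + 0.196) ≈ 4.594698, so M₁ = 4.594698 × 907.1 ≈ 4167.8506 billion.
After the change m₂ = (1 + 0.196) / (0.13 + 0.196) ≈ 3.668712, so M₂ = 3.668712 × 907.1 ≈ 3327.8887 billion.
ΔM = M₂ − M₁ = 3327.8887 − 4167.8506 = -839.9619 billion.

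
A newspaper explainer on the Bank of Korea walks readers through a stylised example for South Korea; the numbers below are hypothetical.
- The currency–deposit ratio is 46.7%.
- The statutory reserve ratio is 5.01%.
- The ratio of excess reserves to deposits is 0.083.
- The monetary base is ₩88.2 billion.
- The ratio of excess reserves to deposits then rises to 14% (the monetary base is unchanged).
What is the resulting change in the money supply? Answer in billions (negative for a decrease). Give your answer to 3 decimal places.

-18.703 billion

Initially m₁ = (1 + 0.467) / (0.0501 + 0.083 + 0.467) ≈ 2.444593, so M₁ = 2.444593 × 88.2 ≈ 215.6131 billion.
After the change m₂ = (1 + 0.467) / (0.0501 + 0.14 + 0.467) ≈ 2.232537, so M₂ = 2.232537 × 88.2 ≈ 196.9098 billion.
ΔM = M₂ − M₁ = 196.9098 − 215.6131 = -18.7033 billion.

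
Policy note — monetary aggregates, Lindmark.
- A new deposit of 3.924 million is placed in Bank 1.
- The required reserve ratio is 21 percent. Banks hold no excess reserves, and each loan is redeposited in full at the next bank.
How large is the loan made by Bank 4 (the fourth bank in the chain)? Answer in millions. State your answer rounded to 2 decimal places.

1.53 million

Each bank lends a fraction (1 − rr) = 0.7900 of the deposit it receives, so Bank 4 receives 3.924·0.7900^3 and lends 3.924·0.7900^4 ≈ 1.5284 million.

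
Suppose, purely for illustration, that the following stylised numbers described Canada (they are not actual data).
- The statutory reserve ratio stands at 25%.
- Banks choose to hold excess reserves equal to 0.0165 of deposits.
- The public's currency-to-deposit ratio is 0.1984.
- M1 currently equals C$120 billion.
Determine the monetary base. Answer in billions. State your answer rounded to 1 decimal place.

C$46.6 billion

The money multiplier is m = (1 + c) / (rr + e + c) = (1 + 0.1984) / (0.25 + 0.0165 + 0.1984) ≈ 2.57776.
MB = M / m = 120 / 2.57776 ≈ 46.552 billion.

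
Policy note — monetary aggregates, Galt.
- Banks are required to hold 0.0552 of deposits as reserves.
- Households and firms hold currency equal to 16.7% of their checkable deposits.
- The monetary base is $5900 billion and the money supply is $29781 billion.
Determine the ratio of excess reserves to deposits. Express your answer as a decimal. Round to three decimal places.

Using m = M/MB = 29781/5900 ≈ 5.047627. Since m = (1 + c)/(c + rr + e), the denominator satisfies c + rr + e = (1 + c)/m = (1 + 0.167) / 5.047627 ≈ 0.231198.
With c = 0.167 and rr = 0.0552, the ratio of excess reserves to deposits is 0.231198 − 0.167 − 0.0552 = 0.008998.

0.009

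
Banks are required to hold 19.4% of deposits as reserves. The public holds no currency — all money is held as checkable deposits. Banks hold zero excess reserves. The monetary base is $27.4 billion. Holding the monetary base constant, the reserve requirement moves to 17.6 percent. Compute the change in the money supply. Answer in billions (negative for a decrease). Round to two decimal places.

Initially m₁ = 1 / (0.194) ≈ 5.15464, so M₁ = 5.15464 × 27.4 ≈ 141.2371 billion.
After the change m₂ = 1 / (0.176) ≈ 5.68182, so M₂ = 5.68182 × 27.4 ≈ 155.6819 billion.
ΔM = M₂ − M₁ = 155.6819 − 141.2371 = 14.4448 billion.

$14.44 billion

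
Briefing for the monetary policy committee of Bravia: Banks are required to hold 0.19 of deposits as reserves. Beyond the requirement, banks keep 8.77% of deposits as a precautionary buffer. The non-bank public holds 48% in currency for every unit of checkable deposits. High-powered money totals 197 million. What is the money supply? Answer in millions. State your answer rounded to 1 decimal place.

The money multiplier is m = (1 + c) / (rr + e + c) = (1 + 0.48) / (0.19 + 0.0877 + 0.48) ≈ 1.95328.
So M = m × MB = 1.95328 × 197 ≈ 384.7962 million.

384.8 million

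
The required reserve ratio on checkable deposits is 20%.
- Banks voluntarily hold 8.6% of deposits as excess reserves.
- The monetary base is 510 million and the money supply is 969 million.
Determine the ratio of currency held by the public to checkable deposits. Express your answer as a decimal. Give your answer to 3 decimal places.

0.507

Using m = M/MB = 969/510 = 1.900000. From m = (1 + c)/(c + rr + e), rearranging gives 1 + c = m·(c + rr + e), so c·(1 − m) = m·(rr + e) − 1.
Hence c = [m·(rr + e) − 1]/(1 − m) = [1.900000 × (0.2 + 0.086) − 1] / (1 − 1.900000) ≈ 0.507333.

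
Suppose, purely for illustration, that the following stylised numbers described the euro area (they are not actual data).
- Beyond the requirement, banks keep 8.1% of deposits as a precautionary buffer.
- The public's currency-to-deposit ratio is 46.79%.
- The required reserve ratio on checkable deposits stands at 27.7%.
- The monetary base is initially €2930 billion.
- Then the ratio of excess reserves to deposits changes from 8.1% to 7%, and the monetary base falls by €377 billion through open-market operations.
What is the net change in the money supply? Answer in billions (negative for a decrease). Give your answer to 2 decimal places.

-608.80 billion

Before: m₁ = (1 + 0.4679) / (0.277 + 0.081 + 0.4679) ≈ 1.7773338, MB₁ = 2930, so M₁ = 1.7773338 × 2930 ≈ 5207.588 billion.
After: m₂ = (1 + 0.4679) / (0.277 + 0.07 + 0.4679) ≈ 1.8013253, MB₂ = 2930 − 377 = 2553, so M₂ = 1.8013253 × 2553 ≈ 4598.7835 billion.
ΔM = M₂ − M₁ = 4598.7835 − 5207.588 = -608.8045 billion.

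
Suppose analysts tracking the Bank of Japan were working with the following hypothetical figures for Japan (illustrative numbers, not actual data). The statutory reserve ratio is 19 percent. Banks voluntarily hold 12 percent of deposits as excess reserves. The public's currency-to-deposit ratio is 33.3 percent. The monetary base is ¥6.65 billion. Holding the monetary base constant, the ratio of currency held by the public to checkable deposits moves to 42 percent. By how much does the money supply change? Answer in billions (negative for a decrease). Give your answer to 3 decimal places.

Initially m₁ = (1 + 0.333) / (0.19 + 0.12 + 0.333) ≈ 2.07309, so M₁ = 2.07309 × 6.65 ≈ 13.786 billion.
After the change m₂ = (1 + 0.42) / (0.19 + 0.12 + 0.42) ≈ 1.94521, so M₂ = 1.94521 × 6.65 ≈ 12.9356 billion.
ΔM = M₂ − M₁ = 12.9356 − 13.786 = -0.8504 billion.

-0.850 billion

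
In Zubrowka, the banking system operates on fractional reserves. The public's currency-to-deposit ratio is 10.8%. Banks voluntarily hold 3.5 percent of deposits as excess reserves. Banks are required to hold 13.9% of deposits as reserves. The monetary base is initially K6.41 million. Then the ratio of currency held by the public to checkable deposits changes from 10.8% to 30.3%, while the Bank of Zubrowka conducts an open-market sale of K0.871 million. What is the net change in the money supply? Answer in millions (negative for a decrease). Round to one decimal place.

Before: m₁ = (1 + 0.108) / (0.139 + 0.035 + 0.108) ≈ 3.9291, MB₁ = 6.41, so M₁ = 3.9291 × 6.41 ≈ 25.1855 million.
After: m₂ = (1 + 0.303) / (0.139 + 0.035 + 0.303) ≈ 2.7317, MB₂ = 6.41 − 0.871 = 5.539, so M₂ = 2.7317 × 5.539 ≈ 15.1309 million.
ΔM = M₂ − M₁ = 15.1309 − 25.1855 = -10.0546 million.

-10.1 million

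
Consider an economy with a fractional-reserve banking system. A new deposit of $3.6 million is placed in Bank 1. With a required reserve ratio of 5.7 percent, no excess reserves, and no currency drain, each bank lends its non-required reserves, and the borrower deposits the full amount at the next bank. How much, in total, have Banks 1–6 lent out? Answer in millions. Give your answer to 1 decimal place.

Bank i lends (1 − rr)^i of the original deposit: Bank 1 lends 3.6·0.9430 = 3.3948, Bank 2 lends 3.6·0.9430² ≈ 3.2013, and so on.
Summing a geometric series: total = 3.6·[0.9430·(1 − 0.9430^6) / (1 − 0.9430)] ≈ 17.6776 million.

$17.7 million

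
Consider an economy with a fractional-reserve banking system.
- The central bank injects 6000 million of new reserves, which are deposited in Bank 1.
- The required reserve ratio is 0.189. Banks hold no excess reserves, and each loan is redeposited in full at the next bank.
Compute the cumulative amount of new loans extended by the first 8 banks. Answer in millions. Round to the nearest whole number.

20928 million

Bank i lends (1 − rr)^i of the original deposit: Bank 1 lends 6000·0.8110 = 4866.0000, Bank 2 lends 6000·0.8110² = 3946.3260, and so on.
Summing a geometric series: total = 6000·[0.8110·(1 − 0.8110^8) / (1 − 0.8110)] ≈ 20927.9171 million.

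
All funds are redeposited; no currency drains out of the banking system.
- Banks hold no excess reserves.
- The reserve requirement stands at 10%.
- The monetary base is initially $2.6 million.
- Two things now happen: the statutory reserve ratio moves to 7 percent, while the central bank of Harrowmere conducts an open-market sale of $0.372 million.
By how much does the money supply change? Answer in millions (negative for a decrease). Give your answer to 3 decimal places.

$5.829 million

Before: m₁ = 1 / (0.1) = 10, MB₁ = 2.6, so M₁ = 10 × 2.6 = 26 million.
After: m₂ = 1 / (0.07) ≈ 14.28571, MB₂ = 2.6 − 0.372 = 2.228, so M₂ = 14.28571 × 2.228 ≈ 31.8286 million.
ΔM = M₂ − M₁ = 31.8286 − 26 = 5.8286 million.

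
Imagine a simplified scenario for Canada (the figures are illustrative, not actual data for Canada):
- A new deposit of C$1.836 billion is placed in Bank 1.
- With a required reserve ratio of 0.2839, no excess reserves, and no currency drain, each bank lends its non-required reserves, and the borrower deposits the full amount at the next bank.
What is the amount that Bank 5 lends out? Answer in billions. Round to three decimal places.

Each bank lends a fraction (1 − rr) = 0.7161 of the deposit it receives, so Bank 5 receives 1.836·0.7161^4 and lends 1.836·0.7161^5 ≈ 0.3457 billion.

C$0.346 billion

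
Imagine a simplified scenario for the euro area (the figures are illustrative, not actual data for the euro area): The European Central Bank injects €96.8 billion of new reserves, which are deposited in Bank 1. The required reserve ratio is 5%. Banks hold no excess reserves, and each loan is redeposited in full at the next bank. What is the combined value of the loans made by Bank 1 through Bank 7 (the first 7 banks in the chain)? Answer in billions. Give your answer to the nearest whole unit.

Bank i lends (1 − rr)^i of the original deposit: Bank 1 lends 96.8·0.9500 = 91.9600, Bank 2 lends 96.8·0.9500² = 87.3620, and so on.
Summing a geometric series: total = 96.8·[0.9500·(1 − 0.9500^7) / (1 − 0.9500)] ≈ 554.8180 billion.

€555 billion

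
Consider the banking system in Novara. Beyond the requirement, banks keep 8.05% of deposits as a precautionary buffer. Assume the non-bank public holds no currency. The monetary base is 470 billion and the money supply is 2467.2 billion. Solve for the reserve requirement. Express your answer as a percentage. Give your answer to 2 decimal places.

Using m = M/MB = 2467.2/470 ≈ 5.249362. Since m = (1 + c)/(c + rr + e), the denominator satisfies c + rr + e = (1 + c)/m = (1 + 0) / 5.249362 ≈ 0.190499.
With c = 0 and e = 0.0805, the reserve requirement is 0.190499 − 0 − 0.0805 = 0.109999.

11.00%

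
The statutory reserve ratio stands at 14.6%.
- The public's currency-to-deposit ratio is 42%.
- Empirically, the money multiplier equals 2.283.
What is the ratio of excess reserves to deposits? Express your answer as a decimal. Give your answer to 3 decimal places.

Using m = 2.283. Since m = (1 + c)/(c + rr + e), the denominator satisfies c + rr + e = (1 + c)/m = (1 + 0.42) / 2.283 ≈ 0.621989.
With c = 0.42 and rr = 0.146, the ratio of excess reserves to deposits is 0.621989 − 0.42 − 0.146 = 0.055989.

0.056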